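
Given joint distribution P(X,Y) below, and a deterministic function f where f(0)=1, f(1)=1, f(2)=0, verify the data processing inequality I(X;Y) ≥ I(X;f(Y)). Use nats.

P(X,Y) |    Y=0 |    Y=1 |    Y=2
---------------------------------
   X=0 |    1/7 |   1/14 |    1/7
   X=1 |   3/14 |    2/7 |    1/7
I(X;Y) = 0.0346, I(X;f(Y)) = 0.0174, inequality holds: 0.0346 ≥ 0.0174

Data Processing Inequality: For any Markov chain X → Y → Z, we have I(X;Y) ≥ I(X;Z).

Here Z = f(Y) is a deterministic function of Y, forming X → Y → Z.

Original I(X;Y) = 0.0346 nats

After applying f:
P(X,Z) where Z=f(Y):
- P(X,Z=0) = P(X,Y=2)
- P(X,Z=1) = P(X,Y=0) + P(X,Y=1)

I(X;Z) = I(X;f(Y)) = 0.0174 nats

Verification: 0.0346 ≥ 0.0174 ✓

Information cannot be created by processing; the function f can only lose information about X.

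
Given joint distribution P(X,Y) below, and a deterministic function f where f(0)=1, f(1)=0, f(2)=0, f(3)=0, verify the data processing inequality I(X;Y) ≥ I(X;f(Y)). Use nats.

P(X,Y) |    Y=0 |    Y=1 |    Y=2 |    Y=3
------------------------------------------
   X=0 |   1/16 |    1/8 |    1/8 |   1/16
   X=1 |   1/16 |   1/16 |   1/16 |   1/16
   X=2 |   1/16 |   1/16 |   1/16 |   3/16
I(X;Y) = 0.0594, I(X;f(Y)) = 0.0041, inequality holds: 0.0594 ≥ 0.0041

Data Processing Inequality: For any Markov chain X → Y → Z, we have I(X;Y) ≥ I(X;Z).

Here Z = f(Y) is a deterministic function of Y, forming X → Y → Z.

Original I(X;Y) = 0.0594 nats

After applying f:
P(X,Z) where Z=f(Y):
- P(X,Z=0) = P(X,Y=1) + P(X,Y=2) + P(X,Y=3)
- P(X,Z=1) = P(X,Y=0)

I(X;Z) = I(X;f(Y)) = 0.0041 nats

Verification: 0.0594 ≥ 0.0041 ✓

Information cannot be created by processing; the function f can only lose information about X.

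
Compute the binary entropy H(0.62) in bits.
0.9580 bits

The binary entropy function is:
H(p) = -p log(p) - (1-p) log(1-p)

H(0.62) = -0.62 × log_2(0.62) - 0.38 × log_2(0.38)
H(0.62) = 0.9580 bits

Note: Binary entropy is maximized at p=0.5 (H=1 bit) and minimized at p=0 or p=1 (H=0).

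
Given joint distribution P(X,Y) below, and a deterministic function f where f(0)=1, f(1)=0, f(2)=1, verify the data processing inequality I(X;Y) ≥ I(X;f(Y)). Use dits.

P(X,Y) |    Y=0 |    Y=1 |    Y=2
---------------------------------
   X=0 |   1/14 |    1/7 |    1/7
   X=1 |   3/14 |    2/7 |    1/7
I(X;Y) = 0.0088, I(X;f(Y)) = 0.0004, inequality holds: 0.0088 ≥ 0.0004

Data Processing Inequality: For any Markov chain X → Y → Z, we have I(X;Y) ≥ I(X;Z).

Here Z = f(Y) is a deterministic function of Y, forming X → Y → Z.

Original I(X;Y) = 0.0088 dits

After applying f:
P(X,Z) where Z=f(Y):
- P(X,Z=0) = P(X,Y=1)
- P(X,Z=1) = P(X,Y=0) + P(X,Y=2)

I(X;Z) = I(X;f(Y)) = 0.0004 dits

Verification: 0.0088 ≥ 0.0004 ✓

Information cannot be created by processing; the function f can only lose information about X.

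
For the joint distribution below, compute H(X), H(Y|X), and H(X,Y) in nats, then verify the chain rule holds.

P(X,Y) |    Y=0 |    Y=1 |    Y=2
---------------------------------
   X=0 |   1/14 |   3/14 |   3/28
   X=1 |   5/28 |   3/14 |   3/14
H(X,Y) = 1.7257, H(X) = 0.6700, H(Y|X) = 1.0557 (all in nats)

Chain rule: H(X,Y) = H(X) + H(Y|X)

Left side — joint entropy directly:
H(X,Y) = -Σ p(x,y) log p(x,y) = 1.7257 nats

Right side — compute H(Y|X) from the conditional distributions:
P(X) = (11/28, 17/28), so H(X) = 0.6700 nats
H(Y|X) = Σ_x P(X=x) · H(Y|X=x):
  P(Y|X=0) = (2/11, 6/11, 3/11), H(Y|X=0) = 0.9949, weight P(X=0) = 11/28
  P(Y|X=1) = (5/17, 6/17, 6/17), H(Y|X=1) = 1.0951, weight P(X=1) = 17/28
H(Y|X) = 1.0557 nats

H(X) + H(Y|X) = 0.6700 + 1.0557 = 1.7257 nats

Both sides equal 1.7257 nats. ✓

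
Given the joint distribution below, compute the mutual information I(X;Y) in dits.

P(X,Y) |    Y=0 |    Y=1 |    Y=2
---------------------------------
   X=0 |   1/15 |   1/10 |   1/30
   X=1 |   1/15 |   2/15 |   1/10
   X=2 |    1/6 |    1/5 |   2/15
0.0056 dits

Mutual information: I(X;Y) = H(X) + H(Y) - H(X,Y)

Marginals:
P(X) = (1/5, 3/10, 1/2), H(X) = 0.4472 dits
P(Y) = (3/10, 13/30, 4/15), H(Y) = 0.4673 dits

Joint entropy: H(X,Y) = 0.9089 dits

I(X;Y) = 0.4472 + 0.4673 - 0.9089 = 0.0056 dits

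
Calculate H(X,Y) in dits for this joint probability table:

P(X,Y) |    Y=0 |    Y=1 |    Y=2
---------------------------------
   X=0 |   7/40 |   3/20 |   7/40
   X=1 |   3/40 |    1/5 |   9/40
0.7584 dits

Joint entropy is H(X,Y) = -Σ_{x,y} p(x,y) log p(x,y).

Summing over all non-zero entries:
H(X,Y) = -[7/40·log_10(7/40) + 3/20·log_10(3/20) + 7/40·log_10(7/40) + 3/40·log_10(3/40) + 1/5·log_10(1/5) + 9/40·log_10(9/40)]
H(X,Y) = 0.7584 dits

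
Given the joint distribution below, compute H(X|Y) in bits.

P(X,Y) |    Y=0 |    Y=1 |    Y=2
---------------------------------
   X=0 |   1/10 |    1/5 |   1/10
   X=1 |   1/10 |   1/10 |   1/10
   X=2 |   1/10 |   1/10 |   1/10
1.5510 bits

Using the chain rule: H(X|Y) = H(X,Y) - H(Y)

First, compute H(X,Y) = 3.1219 bits

Marginal P(Y) = (3/10, 2/5, 3/10)
H(Y) = 1.5710 bits

H(X|Y) = H(X,Y) - H(Y) = 3.1219 - 1.5710 = 1.5510 bits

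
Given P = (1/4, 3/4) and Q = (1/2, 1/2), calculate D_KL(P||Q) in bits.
0.1887 bits

KL divergence: D_KL(P||Q) = Σ p(x) log(p(x)/q(x))

Computing term by term:
  x=0: 1/4 × log_2[(1/4)/(1/2)] = 1/4 × -1.0000 = -0.2500
  x=1: 3/4 × log_2[(3/4)/(1/2)] = 3/4 × 0.5850 = 0.4387

D_KL(P||Q) = 0.1887 bits

Note: KL divergence is always non-negative and equals 0 iff P = Q.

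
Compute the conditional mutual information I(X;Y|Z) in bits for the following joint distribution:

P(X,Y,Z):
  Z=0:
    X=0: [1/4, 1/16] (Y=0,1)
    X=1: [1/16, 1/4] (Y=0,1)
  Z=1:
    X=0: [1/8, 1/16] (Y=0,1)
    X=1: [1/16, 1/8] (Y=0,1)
0.2044 bits

Conditional mutual information: I(X;Y|Z) = H(X|Z) + H(Y|Z) - H(X,Y|Z)

H(Z) = 0.9544
H(X,Z) = 1.9544 → H(X|Z) = 1.0000
H(Y,Z) = 1.9544 → H(Y|Z) = 1.0000
H(X,Y,Z) = 2.7500 → H(X,Y|Z) = 1.7956

I(X;Y|Z) = 1.0000 + 1.0000 - 1.7956 = 0.2044 bits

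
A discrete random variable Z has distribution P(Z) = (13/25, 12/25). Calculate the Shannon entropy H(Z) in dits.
0.3007 dits

Shannon entropy is H(X) = -Σ p(x) log p(x).

For P = (13/25, 12/25):
H = -13/25 × log_10(13/25) -12/25 × log_10(12/25)
H = 0.3007 dits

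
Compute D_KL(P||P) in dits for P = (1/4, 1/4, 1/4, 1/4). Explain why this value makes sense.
0.0000 dits

KL divergence satisfies the Gibbs inequality: D_KL(P||Q) ≥ 0 for all distributions P, Q.

D_KL(P||Q) = Σ p(x) log(p(x)/q(x))
Each term is p(x) × log_10(p(x)/p(x)) = p(x) × log_10(1) = 0, so the sum is 0.
D_KL(P||Q) = 0.0000 dits

When P = Q, the KL divergence is exactly 0, as there is no 'divergence' between identical distributions.

This non-negativity is a fundamental property: relative entropy cannot be negative because it measures how different Q is from P.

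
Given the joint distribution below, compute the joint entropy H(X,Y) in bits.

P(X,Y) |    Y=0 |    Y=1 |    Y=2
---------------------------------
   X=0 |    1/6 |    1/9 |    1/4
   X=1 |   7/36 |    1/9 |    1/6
2.5255 bits

Joint entropy is H(X,Y) = -Σ_{x,y} p(x,y) log p(x,y).

Summing over all non-zero entries:
H(X,Y) = -[1/6·log_2(1/6) + 1/9·log_2(1/9) + 1/4·log_2(1/4) + 7/36·log_2(7/36) + 1/9·log_2(1/9) + 1/6·log_2(1/6)]
H(X,Y) = 2.5255 bits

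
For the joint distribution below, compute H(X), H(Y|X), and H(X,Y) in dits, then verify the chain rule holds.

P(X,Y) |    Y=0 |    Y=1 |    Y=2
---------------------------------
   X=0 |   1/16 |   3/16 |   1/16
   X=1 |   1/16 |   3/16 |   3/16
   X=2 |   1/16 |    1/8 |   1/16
H(X,Y) = 0.8981, H(X) = 0.4654, H(Y|X) = 0.4327 (all in dits)

Chain rule: H(X,Y) = H(X) + H(Y|X)

Left side — joint entropy directly:
H(X,Y) = -Σ p(x,y) log p(x,y) = 0.8981 dits

Right side — compute H(Y|X) from the conditional distributions:
P(X) = (5/16, 7/16, 1/4), so H(X) = 0.4654 dits
H(Y|X) = Σ_x P(X=x) · H(Y|X=x):
  P(Y|X=0) = (1/5, 3/5, 1/5), H(Y|X=0) = 0.4127, weight P(X=0) = 5/16
  P(Y|X=1) = (1/7, 3/7, 3/7), H(Y|X=1) = 0.4361, weight P(X=1) = 7/16
  P(Y|X=2) = (1/4, 1/2, 1/4), H(Y|X=2) = 0.4515, weight P(X=2) = 1/4
H(Y|X) = 0.4327 dits

H(X) + H(Y|X) = 0.4654 + 0.4327 = 0.8981 dits

Both sides equal 0.8981 dits. ✓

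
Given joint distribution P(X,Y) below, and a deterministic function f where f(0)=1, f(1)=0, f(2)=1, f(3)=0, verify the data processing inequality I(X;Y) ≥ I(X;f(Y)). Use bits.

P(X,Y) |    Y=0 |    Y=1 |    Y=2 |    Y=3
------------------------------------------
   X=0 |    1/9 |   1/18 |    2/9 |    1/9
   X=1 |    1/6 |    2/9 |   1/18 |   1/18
I(X;Y) = 0.1762, I(X;f(Y)) = 0.0364, inequality holds: 0.1762 ≥ 0.0364

Data Processing Inequality: For any Markov chain X → Y → Z, we have I(X;Y) ≥ I(X;Z).

Here Z = f(Y) is a deterministic function of Y, forming X → Y → Z.

Original I(X;Y) = 0.1762 bits

After applying f:
P(X,Z) where Z=f(Y):
- P(X,Z=0) = P(X,Y=1) + P(X,Y=3)
- P(X,Z=1) = P(X,Y=0) + P(X,Y=2)

I(X;Z) = I(X;f(Y)) = 0.0364 bits

Verification: 0.1762 ≥ 0.0364 ✓

Information cannot be created by processing; the function f can only lose information about X.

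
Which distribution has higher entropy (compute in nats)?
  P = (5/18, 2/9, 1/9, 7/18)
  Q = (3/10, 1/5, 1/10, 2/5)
P

Computing entropies in nats:
H(P) = 1.3015
H(Q) = 1.2799

Distribution P has higher entropy.

Intuition: The distribution closer to uniform (more spread out) has higher entropy.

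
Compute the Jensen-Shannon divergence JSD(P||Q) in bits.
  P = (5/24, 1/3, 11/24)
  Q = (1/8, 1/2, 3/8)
0.0227 bits

Jensen-Shannon divergence is:
JSD(P||Q) = 0.5 × D_KL(P||M) + 0.5 × D_KL(Q||M)
where M = 0.5 × (P + Q) is the mixture distribution.

M = 0.5 × (5/24, 1/3, 11/24) + 0.5 × (1/8, 1/2, 3/8) = (1/6, 5/12, 5/12)

D_KL(P||M) = 0.0228 bits
D_KL(Q||M) = 0.0226 bits

JSD(P||Q) = 0.5 × 0.0228 + 0.5 × 0.0226 = 0.0227 bits

Unlike KL divergence, JSD is symmetric and bounded: 0 ≤ JSD ≤ log(2).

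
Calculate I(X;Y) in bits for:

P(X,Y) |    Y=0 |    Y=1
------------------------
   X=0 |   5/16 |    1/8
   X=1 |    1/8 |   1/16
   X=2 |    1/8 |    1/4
0.0945 bits

Mutual information: I(X;Y) = H(X) + H(Y) - H(X,Y)

Marginals:
P(X) = (7/16, 3/16, 3/8), H(X) = 1.5052 bits
P(Y) = (9/16, 7/16), H(Y) = 0.9887 bits

Joint entropy: H(X,Y) = 2.3994 bits

I(X;Y) = 1.5052 + 0.9887 - 2.3994 = 0.0945 bits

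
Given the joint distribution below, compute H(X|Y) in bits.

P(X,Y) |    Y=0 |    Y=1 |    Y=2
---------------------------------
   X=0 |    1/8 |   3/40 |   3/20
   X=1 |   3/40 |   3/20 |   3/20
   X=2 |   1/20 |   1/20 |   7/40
1.5171 bits

Using the chain rule: H(X|Y) = H(X,Y) - H(Y)

First, compute H(X,Y) = 3.0394 bits

Marginal P(Y) = (1/4, 11/40, 19/40)
H(Y) = 1.5223 bits

H(X|Y) = H(X,Y) - H(Y) = 3.0394 - 1.5223 = 1.5171 bits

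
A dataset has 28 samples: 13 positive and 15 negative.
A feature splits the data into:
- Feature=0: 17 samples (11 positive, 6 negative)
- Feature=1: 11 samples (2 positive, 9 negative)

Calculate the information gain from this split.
0.1589 bits

Information Gain = H(Y) - H(Y|Feature)

Before split:
P(positive) = 13/28 = 0.4643
H(Y) = 0.9963 bits

After split:
Feature=0: H = 0.9367 bits (weight = 17/28)
Feature=1: H = 0.6840 bits (weight = 11/28)
H(Y|Feature) = (17/28)×0.9367 + (11/28)×0.6840 = 0.8374 bits

Information Gain = 0.9963 - 0.8374 = 0.1589 bits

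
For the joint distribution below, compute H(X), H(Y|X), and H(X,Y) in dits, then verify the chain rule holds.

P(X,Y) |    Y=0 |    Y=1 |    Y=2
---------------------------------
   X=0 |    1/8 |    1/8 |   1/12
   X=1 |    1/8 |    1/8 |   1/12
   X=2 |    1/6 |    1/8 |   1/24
H(X,Y) = 0.9315, H(X) = 0.4771, H(Y|X) = 0.4544 (all in dits)

Chain rule: H(X,Y) = H(X) + H(Y|X)

Left side — joint entropy directly:
H(X,Y) = -Σ p(x,y) log p(x,y) = 0.9315 dits

Right side — compute H(Y|X) from the conditional distributions:
P(X) = (1/3, 1/3, 1/3), so H(X) = 0.4771 dits
H(Y|X) = Σ_x P(X=x) · H(Y|X=x):
  P(Y|X=0) = (3/8, 3/8, 1/4), H(Y|X=0) = 0.4700, weight P(X=0) = 1/3
  P(Y|X=1) = (3/8, 3/8, 1/4), H(Y|X=1) = 0.4700, weight P(X=1) = 1/3
  P(Y|X=2) = (1/2, 3/8, 1/8), H(Y|X=2) = 0.4231, weight P(X=2) = 1/3
H(Y|X) = 0.4544 dits

H(X) + H(Y|X) = 0.4771 + 0.4544 = 0.9315 dits

Both sides equal 0.9315 dits. ✓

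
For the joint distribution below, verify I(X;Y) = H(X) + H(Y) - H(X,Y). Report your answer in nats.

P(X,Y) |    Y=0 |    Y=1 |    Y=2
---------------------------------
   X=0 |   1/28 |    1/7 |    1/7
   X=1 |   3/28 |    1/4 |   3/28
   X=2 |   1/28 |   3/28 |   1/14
I(X;Y) = 0.0232 nats

Mutual information has multiple equivalent forms:
- I(X;Y) = H(X) - H(X|Y)
- I(X;Y) = H(Y) - H(Y|X)
- I(X;Y) = H(X) + H(Y) - H(X,Y)

Computing all quantities:
H(X) = 1.0511, H(Y) = 1.0190, H(X,Y) = 2.0470
H(X|Y) = 1.0280, H(Y|X) = 0.9959

Verification:
H(X) - H(X|Y) = 1.0511 - 1.0280 = 0.0232
H(Y) - H(Y|X) = 1.0190 - 0.9959 = 0.0232
H(X) + H(Y) - H(X,Y) = 1.0511 + 1.0190 - 2.0470 = 0.0232

All forms give I(X;Y) = 0.0232 nats. ✓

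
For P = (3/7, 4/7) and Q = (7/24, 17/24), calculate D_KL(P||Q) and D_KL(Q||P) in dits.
D_KL(P||Q) = 0.0183, D_KL(Q||P) = 0.0173

KL divergence is not symmetric: D_KL(P||Q) ≠ D_KL(Q||P) in general.

D_KL(P||Q) = 0.0183 dits
D_KL(Q||P) = 0.0173 dits

No, they are not equal!

This asymmetry is why KL divergence is not a true distance metric.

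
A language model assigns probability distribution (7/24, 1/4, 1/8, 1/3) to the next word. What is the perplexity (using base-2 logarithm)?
3.7889

Perplexity is 2^H (or exp(H) for natural log).

First, H = -Σ p log p = 1.9218 bits
Perplexity = 2^1.9218 = 3.7889

Interpretation: The model's uncertainty is equivalent to choosing uniformly among 3.8 options.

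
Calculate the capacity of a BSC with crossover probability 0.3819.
0.0406 bits

For a binary symmetric channel (BSC) with error probability p:
Capacity C = 1 - H(p) bits per symbol

where H(p) = -p log₂(p) - (1-p) log₂(1-p) is the binary entropy function.

H(0.3819) = 0.9594 bits
C = 1 - 0.9594 = 0.0406 bits per symbol

This means we can reliably transmit up to 0.0406 bits of information per channel use.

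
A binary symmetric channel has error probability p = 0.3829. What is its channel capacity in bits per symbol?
0.0399 bits

For a binary symmetric channel (BSC) with error probability p:
Capacity C = 1 - H(p) bits per symbol

where H(p) = -p log₂(p) - (1-p) log₂(1-p) is the binary entropy function.

H(0.3829) = 0.9601 bits
C = 1 - 0.9601 = 0.0399 bits per symbol

This means we can reliably transmit up to 0.0399 bits of information per channel use.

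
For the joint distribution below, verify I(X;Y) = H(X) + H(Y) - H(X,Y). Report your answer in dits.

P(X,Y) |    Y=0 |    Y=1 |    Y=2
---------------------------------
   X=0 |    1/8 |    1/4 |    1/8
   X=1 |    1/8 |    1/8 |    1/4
I(X;Y) = 0.0184 dits

Mutual information has multiple equivalent forms:
- I(X;Y) = H(X) - H(X|Y)
- I(X;Y) = H(Y) - H(Y|X)
- I(X;Y) = H(X) + H(Y) - H(X,Y)

Computing all quantities:
H(X) = 0.3010, H(Y) = 0.4700, H(X,Y) = 0.7526
H(X|Y) = 0.2826, H(Y|X) = 0.4515

Verification:
H(X) - H(X|Y) = 0.3010 - 0.2826 = 0.0184
H(Y) - H(Y|X) = 0.4700 - 0.4515 = 0.0184
H(X) + H(Y) - H(X,Y) = 0.3010 + 0.4700 - 0.7526 = 0.0184

All forms give I(X;Y) = 0.0184 dits. ✓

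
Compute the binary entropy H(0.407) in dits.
0.2935 dits

The binary entropy function is:
H(p) = -p log(p) - (1-p) log(1-p)

H(0.407) = -0.407 × log_10(0.407) - 0.593 × log_10(0.593)
H(0.407) = 0.2935 dits

Note: Binary entropy is maximized at p=0.5 (H=1 bit) and minimized at p=0 or p=1 (H=0).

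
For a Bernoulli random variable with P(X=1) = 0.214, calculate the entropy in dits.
0.2255 dits

The binary entropy function is:
H(p) = -p log(p) - (1-p) log(1-p)

H(0.214) = -0.214 × log_10(0.214) - 0.786 × log_10(0.786)
H(0.214) = 0.2255 dits

Note: Binary entropy is maximized at p=0.5 (H=1 bit) and minimized at p=0 or p=1 (H=0).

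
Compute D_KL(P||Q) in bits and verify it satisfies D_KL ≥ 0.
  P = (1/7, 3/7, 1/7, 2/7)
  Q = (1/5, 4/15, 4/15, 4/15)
0.1238 bits

KL divergence satisfies the Gibbs inequality: D_KL(P||Q) ≥ 0 for all distributions P, Q.

D_KL(P||Q) = Σ p(x) log(p(x)/q(x))
Term by term:
  x=0: 1/7 × log_2[(1/7)/(1/5)] = -0.0693
  x=1: 3/7 × log_2[(3/7)/(4/15)] = 0.2934
  x=2: 1/7 × log_2[(1/7)/(4/15)] = -0.1286
  x=3: 2/7 × log_2[(2/7)/(4/15)] = 0.0284
D_KL(P||Q) = 0.1238 bits

D_KL(P||Q) = 0.1238 ≥ 0 ✓

This non-negativity is a fundamental property: relative entropy cannot be negative because it measures how different Q is from P.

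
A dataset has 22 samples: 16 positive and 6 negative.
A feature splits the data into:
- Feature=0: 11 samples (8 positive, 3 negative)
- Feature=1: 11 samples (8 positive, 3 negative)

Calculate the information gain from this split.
0.0000 bits

Information Gain = H(Y) - H(Y|Feature)

Before split:
P(positive) = 16/22 = 0.7273
H(Y) = 0.8454 bits

After split:
Feature=0: H = 0.8454 bits (weight = 11/22)
Feature=1: H = 0.8454 bits (weight = 11/22)
H(Y|Feature) = (11/22)×0.8454 + (11/22)×0.8454 = 0.8454 bits

Information Gain = 0.8454 - 0.8454 = 0.0000 bits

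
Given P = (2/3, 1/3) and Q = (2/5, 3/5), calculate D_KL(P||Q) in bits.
0.2086 bits

KL divergence: D_KL(P||Q) = Σ p(x) log(p(x)/q(x))

Computing term by term:
  x=0: 2/3 × log_2[(2/3)/(2/5)] = 2/3 × 0.7370 = 0.4913
  x=1: 1/3 × log_2[(1/3)/(3/5)] = 1/3 × -0.8480 = -0.2827

D_KL(P||Q) = 0.2086 bits

Note: KL divergence is always non-negative and equals 0 iff P = Q.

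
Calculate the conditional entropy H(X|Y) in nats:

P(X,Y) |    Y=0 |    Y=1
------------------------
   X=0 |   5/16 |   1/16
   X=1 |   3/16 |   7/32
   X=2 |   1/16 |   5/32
0.9611 nats

Using the chain rule: H(X|Y) = H(X,Y) - H(Y)

First, compute H(X,Y) = 1.6464 nats

Marginal P(Y) = (9/16, 7/16)
H(Y) = 0.6853 nats

H(X|Y) = H(X,Y) - H(Y) = 1.6464 - 0.6853 = 0.9611 nats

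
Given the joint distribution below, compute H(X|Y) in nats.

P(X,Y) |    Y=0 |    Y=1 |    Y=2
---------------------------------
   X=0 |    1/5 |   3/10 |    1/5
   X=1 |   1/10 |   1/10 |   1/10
0.6068 nats

Using the chain rule: H(X|Y) = H(X,Y) - H(Y)

First, compute H(X,Y) = 1.6957 nats

Marginal P(Y) = (3/10, 2/5, 3/10)
H(Y) = 1.0889 nats

H(X|Y) = H(X,Y) - H(Y) = 1.6957 - 1.0889 = 0.6068 nats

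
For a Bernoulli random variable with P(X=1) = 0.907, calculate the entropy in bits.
0.4464 bits

The binary entropy function is:
H(p) = -p log(p) - (1-p) log(1-p)

H(0.907) = -0.907 × log_2(0.907) - 0.093 × log_2(0.093)
H(0.907) = 0.4464 bits

Note: Binary entropy is maximized at p=0.5 (H=1 bit) and minimized at p=0 or p=1 (H=0).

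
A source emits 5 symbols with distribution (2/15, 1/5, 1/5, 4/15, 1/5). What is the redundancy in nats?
0.0227 nats

Redundancy measures how far a source is from maximum entropy:
R = H_max - H(X)

Maximum entropy for 5 symbols: H_max = log_e(5) = 1.6094 nats
Actual entropy: H(X) = 1.5868 nats
Redundancy: R = 1.6094 - 1.5868 = 0.0227 nats

This redundancy represents potential for compression: the source could be compressed by 0.0227 nats per symbol.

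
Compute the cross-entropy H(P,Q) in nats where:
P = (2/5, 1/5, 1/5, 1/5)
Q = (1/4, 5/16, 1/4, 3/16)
1.3992 nats

Cross-entropy: H(P,Q) = -Σ p(x) log q(x)

Alternatively: H(P,Q) = H(P) + D_KL(P||Q)
H(P) = 1.3322 nats
D_KL(P||Q) = 0.0670 nats

H(P,Q) = 1.3322 + 0.0670 = 1.3992 nats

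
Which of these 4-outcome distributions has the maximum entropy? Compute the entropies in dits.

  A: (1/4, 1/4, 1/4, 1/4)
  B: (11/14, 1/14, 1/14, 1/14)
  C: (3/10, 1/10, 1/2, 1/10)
A

For a discrete distribution over n outcomes, entropy is maximized by the uniform distribution.

Computing entropies:
H(A) = 0.6021 dits
H(B) = 0.3279 dits
H(C) = 0.5074 dits

The uniform distribution (where all probabilities equal 1/4) achieves the maximum entropy of log_10(4) = 0.6021 dits.

Distribution A has the highest entropy.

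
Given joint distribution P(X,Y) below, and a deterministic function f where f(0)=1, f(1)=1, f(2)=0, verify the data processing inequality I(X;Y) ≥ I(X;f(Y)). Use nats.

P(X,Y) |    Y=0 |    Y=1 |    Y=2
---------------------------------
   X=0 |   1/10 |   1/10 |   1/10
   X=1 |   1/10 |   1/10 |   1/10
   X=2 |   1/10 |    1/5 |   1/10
I(X;Y) = 0.0138, I(X;f(Y)) = 0.0040, inequality holds: 0.0138 ≥ 0.0040

Data Processing Inequality: For any Markov chain X → Y → Z, we have I(X;Y) ≥ I(X;Z).

Here Z = f(Y) is a deterministic function of Y, forming X → Y → Z.

Original I(X;Y) = 0.0138 nats

After applying f:
P(X,Z) where Z=f(Y):
- P(X,Z=0) = P(X,Y=2)
- P(X,Z=1) = P(X,Y=0) + P(X,Y=1)

I(X;Z) = I(X;f(Y)) = 0.0040 nats

Verification: 0.0138 ≥ 0.0040 ✓

Information cannot be created by processing; the function f can only lose information about X.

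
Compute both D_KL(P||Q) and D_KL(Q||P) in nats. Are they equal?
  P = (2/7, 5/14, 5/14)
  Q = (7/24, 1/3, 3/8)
D_KL(P||Q) = 0.0013, D_KL(Q||P) = 0.0013

KL divergence is not symmetric: D_KL(P||Q) ≠ D_KL(Q||P) in general.

D_KL(P||Q) = 0.0013 nats
D_KL(Q||P) = 0.0013 nats

In this case they happen to be equal (to 4 decimal places).

This asymmetry is why KL divergence is not a true distance metric.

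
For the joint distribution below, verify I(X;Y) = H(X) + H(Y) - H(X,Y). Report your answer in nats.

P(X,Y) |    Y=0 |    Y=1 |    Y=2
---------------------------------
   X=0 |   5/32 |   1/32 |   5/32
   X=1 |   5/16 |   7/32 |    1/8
I(X;Y) = 0.0577 nats

Mutual information has multiple equivalent forms:
- I(X;Y) = H(X) - H(X|Y)
- I(X;Y) = H(Y) - H(Y|X)
- I(X;Y) = H(X) + H(Y) - H(X,Y)

Computing all quantities:
H(X) = 0.6435, H(Y) = 1.0585, H(X,Y) = 1.6443
H(X|Y) = 0.5858, H(Y|X) = 1.0008

Verification:
H(X) - H(X|Y) = 0.6435 - 0.5858 = 0.0577
H(Y) - H(Y|X) = 1.0585 - 1.0008 = 0.0577
H(X) + H(Y) - H(X,Y) = 0.6435 + 1.0585 - 1.6443 = 0.0577

All forms give I(X;Y) = 0.0577 nats. ✓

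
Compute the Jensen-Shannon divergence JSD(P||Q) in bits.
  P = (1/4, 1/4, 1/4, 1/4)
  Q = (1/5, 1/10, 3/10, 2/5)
0.0402 bits

Jensen-Shannon divergence is:
JSD(P||Q) = 0.5 × D_KL(P||M) + 0.5 × D_KL(Q||M)
where M = 0.5 × (P + Q) is the mixture distribution.

M = 0.5 × (1/4, 1/4, 1/4, 1/4) + 0.5 × (1/5, 1/10, 3/10, 2/5) = (9/40, 7/40, 11/40, 13/40)

D_KL(P||M) = 0.0376 bits
D_KL(Q||M) = 0.0428 bits

JSD(P||Q) = 0.5 × 0.0376 + 0.5 × 0.0428 = 0.0402 bits

Unlike KL divergence, JSD is symmetric and bounded: 0 ≤ JSD ≤ log(2).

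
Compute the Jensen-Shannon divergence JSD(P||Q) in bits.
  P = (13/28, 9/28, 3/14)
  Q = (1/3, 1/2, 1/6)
0.0241 bits

Jensen-Shannon divergence is:
JSD(P||Q) = 0.5 × D_KL(P||M) + 0.5 × D_KL(Q||M)
where M = 0.5 × (P + Q) is the mixture distribution.

M = 0.5 × (13/28, 9/28, 3/14) + 0.5 × (1/3, 1/2, 1/6) = (0.39881, 0.410714, 4/21)

D_KL(P||M) = 0.0246 bits
D_KL(Q||M) = 0.0235 bits

JSD(P||Q) = 0.5 × 0.0246 + 0.5 × 0.0235 = 0.0241 bits

Unlike KL divergence, JSD is symmetric and bounded: 0 ≤ JSD ≤ log(2).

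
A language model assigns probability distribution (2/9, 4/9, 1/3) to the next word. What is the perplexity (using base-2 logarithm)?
2.8888

Perplexity is 2^H (or exp(H) for natural log).

First, H = -Σ p log p = 1.5305 bits
Perplexity = 2^1.5305 = 2.8888

Interpretation: The model's uncertainty is equivalent to choosing uniformly among 2.9 options.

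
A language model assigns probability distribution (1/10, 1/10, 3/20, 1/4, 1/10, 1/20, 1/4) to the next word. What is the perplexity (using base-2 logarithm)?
6.1612

Perplexity is 2^H (or exp(H) for natural log).

First, H = -Σ p log p = 2.6232 bits
Perplexity = 2^2.6232 = 6.1612

Interpretation: The model's uncertainty is equivalent to choosing uniformly among 6.2 options.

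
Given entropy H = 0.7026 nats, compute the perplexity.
2.0190

Perplexity is e^H (or exp(H) for natural log).

H = 0.7026 nats
Perplexity = e^0.7026 = 2.0190

Interpretation: The model's uncertainty is equivalent to choosing uniformly among 2.0 options.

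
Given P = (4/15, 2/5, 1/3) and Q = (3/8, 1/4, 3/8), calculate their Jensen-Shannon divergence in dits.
0.0061 dits

Jensen-Shannon divergence is:
JSD(P||Q) = 0.5 × D_KL(P||M) + 0.5 × D_KL(Q||M)
where M = 0.5 × (P + Q) is the mixture distribution.

M = 0.5 × (4/15, 2/5, 1/3) + 0.5 × (3/8, 1/4, 3/8) = (0.320833, 13/40, 0.354167)

D_KL(P||M) = 0.0059 dits
D_KL(Q||M) = 0.0062 dits

JSD(P||Q) = 0.5 × 0.0059 + 0.5 × 0.0062 = 0.0061 dits

Unlike KL divergence, JSD is symmetric and bounded: 0 ≤ JSD ≤ log(2).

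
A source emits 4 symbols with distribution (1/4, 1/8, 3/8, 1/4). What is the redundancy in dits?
0.0284 dits

Redundancy measures how far a source is from maximum entropy:
R = H_max - H(X)

Maximum entropy for 4 symbols: H_max = log_10(4) = 0.6021 dits
Actual entropy: H(X) = 0.5737 dits
Redundancy: R = 0.6021 - 0.5737 = 0.0284 dits

This redundancy represents potential for compression: the source could be compressed by 0.0284 dits per symbol.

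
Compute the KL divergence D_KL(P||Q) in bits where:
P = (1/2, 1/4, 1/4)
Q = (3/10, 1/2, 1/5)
0.1990 bits

KL divergence: D_KL(P||Q) = Σ p(x) log(p(x)/q(x))

Computing term by term:
  x=0: 1/2 × log_2[(1/2)/(3/10)] = 1/2 × 0.7370 = 0.3685
  x=1: 1/4 × log_2[(1/4)/(1/2)] = 1/4 × -1.0000 = -0.2500
  x=2: 1/4 × log_2[(1/4)/(1/5)] = 1/4 × 0.3219 = 0.0805

D_KL(P||Q) = 0.1990 bits

Note: KL divergence is always non-negative and equals 0 iff P = Q.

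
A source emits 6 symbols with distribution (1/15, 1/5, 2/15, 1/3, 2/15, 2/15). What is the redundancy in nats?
0.1172 nats

Redundancy measures how far a source is from maximum entropy:
R = H_max - H(X)

Maximum entropy for 6 symbols: H_max = log_e(6) = 1.7918 nats
Actual entropy: H(X) = 1.6746 nats
Redundancy: R = 1.7918 - 1.6746 = 0.1172 nats

This redundancy represents potential for compression: the source could be compressed by 0.1172 nats per symbol.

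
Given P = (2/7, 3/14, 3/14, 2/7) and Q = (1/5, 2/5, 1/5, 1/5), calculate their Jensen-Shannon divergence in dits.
0.0095 dits

Jensen-Shannon divergence is:
JSD(P||Q) = 0.5 × D_KL(P||M) + 0.5 × D_KL(Q||M)
where M = 0.5 × (P + Q) is the mixture distribution.

M = 0.5 × (2/7, 3/14, 3/14, 2/7) + 0.5 × (1/5, 2/5, 1/5, 1/5) = (0.242857, 0.307143, 0.207143, 0.242857)

D_KL(P||M) = 0.0100 dits
D_KL(Q||M) = 0.0091 dits

JSD(P||Q) = 0.5 × 0.0100 + 0.5 × 0.0091 = 0.0095 dits

Unlike KL divergence, JSD is symmetric and bounded: 0 ≤ JSD ≤ log(2).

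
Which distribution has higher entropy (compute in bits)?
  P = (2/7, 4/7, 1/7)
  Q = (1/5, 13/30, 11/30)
Q

Computing entropies in bits:
H(P) = 1.3788
H(Q) = 1.5179

Distribution Q has higher entropy.

Intuition: The distribution closer to uniform (more spread out) has higher entropy.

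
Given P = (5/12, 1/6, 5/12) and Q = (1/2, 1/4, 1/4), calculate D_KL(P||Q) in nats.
0.0693 nats

KL divergence: D_KL(P||Q) = Σ p(x) log(p(x)/q(x))

Computing term by term:
  x=0: 5/12 × log_e[(5/12)/(1/2)] = 5/12 × -0.1823 = -0.0760
  x=1: 1/6 × log_e[(1/6)/(1/4)] = 1/6 × -0.4055 = -0.0676
  x=2: 5/12 × log_e[(5/12)/(1/4)] = 5/12 × 0.5108 = 0.2128

D_KL(P||Q) = 0.0693 nats

Note: KL divergence is always non-negative and equals 0 iff P = Q.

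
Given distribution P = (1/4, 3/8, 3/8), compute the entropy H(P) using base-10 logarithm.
0.4700 dits

Shannon entropy is H(X) = -Σ p(x) log p(x).

For P = (1/4, 3/8, 3/8):
H = -1/4 × log_10(1/4) -3/8 × log_10(3/8) -3/8 × log_10(3/8)
H = 0.4700 dits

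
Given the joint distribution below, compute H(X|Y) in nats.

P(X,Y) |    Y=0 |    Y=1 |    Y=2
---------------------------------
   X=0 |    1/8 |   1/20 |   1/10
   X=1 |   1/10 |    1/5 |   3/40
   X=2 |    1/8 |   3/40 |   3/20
1.0272 nats

Using the chain rule: H(X|Y) = H(X,Y) - H(Y)

First, compute H(X,Y) = 2.1252 nats

Marginal P(Y) = (7/20, 13/40, 13/40)
H(Y) = 1.0980 nats

H(X|Y) = H(X,Y) - H(Y) = 2.1252 - 1.0980 = 1.0272 nats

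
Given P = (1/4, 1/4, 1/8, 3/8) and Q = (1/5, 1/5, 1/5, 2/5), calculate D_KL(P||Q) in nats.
0.0286 nats

KL divergence: D_KL(P||Q) = Σ p(x) log(p(x)/q(x))

Computing term by term:
  x=0: 1/4 × log_e[(1/4)/(1/5)] = 1/4 × 0.2231 = 0.0558
  x=1: 1/4 × log_e[(1/4)/(1/5)] = 1/4 × 0.2231 = 0.0558
  x=2: 1/8 × log_e[(1/8)/(1/5)] = 1/8 × -0.4700 = -0.0588
  x=3: 3/8 × log_e[(3/8)/(2/5)] = 3/8 × -0.0645 = -0.0242

D_KL(P||Q) = 0.0286 nats

Note: KL divergence is always non-negative and equals 0 iff P = Q.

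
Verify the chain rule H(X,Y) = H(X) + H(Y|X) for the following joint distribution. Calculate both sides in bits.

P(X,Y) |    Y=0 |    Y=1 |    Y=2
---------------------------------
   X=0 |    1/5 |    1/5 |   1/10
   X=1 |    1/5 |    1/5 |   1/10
H(X,Y) = 2.5219, H(X) = 1.0000, H(Y|X) = 1.5219 (all in bits)

Chain rule: H(X,Y) = H(X) + H(Y|X)

Left side — joint entropy directly:
H(X,Y) = -Σ p(x,y) log p(x,y) = 2.5219 bits

Right side — compute H(Y|X) from the conditional distributions:
P(X) = (1/2, 1/2), so H(X) = 1.0000 bits
H(Y|X) = Σ_x P(X=x) · H(Y|X=x):
  P(Y|X=0) = (2/5, 2/5, 1/5), H(Y|X=0) = 1.5219, weight P(X=0) = 1/2
  P(Y|X=1) = (2/5, 2/5, 1/5), H(Y|X=1) = 1.5219, weight P(X=1) = 1/2
H(Y|X) = 1.5219 bits

H(X) + H(Y|X) = 1.0000 + 1.5219 = 2.5219 bits

Both sides equal 2.5219 bits. ✓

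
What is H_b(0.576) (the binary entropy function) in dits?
0.2960 dits

The binary entropy function is:
H(p) = -p log(p) - (1-p) log(1-p)

H(0.576) = -0.576 × log_10(0.576) - 0.424 × log_10(0.424)
H(0.576) = 0.2960 dits

Note: Binary entropy is maximized at p=0.5 (H=1 bit) and minimized at p=0 or p=1 (H=0).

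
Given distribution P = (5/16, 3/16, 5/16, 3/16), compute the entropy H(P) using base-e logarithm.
1.3547 nats

Shannon entropy is H(X) = -Σ p(x) log p(x).

For P = (5/16, 3/16, 5/16, 3/16):
H = -5/16 × log_e(5/16) -3/16 × log_e(3/16) -5/16 × log_e(5/16) -3/16 × log_e(3/16)
H = 1.3547 nats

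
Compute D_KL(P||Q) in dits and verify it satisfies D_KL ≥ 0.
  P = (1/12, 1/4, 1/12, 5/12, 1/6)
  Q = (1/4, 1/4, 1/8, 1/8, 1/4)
0.1341 dits

KL divergence satisfies the Gibbs inequality: D_KL(P||Q) ≥ 0 for all distributions P, Q.

D_KL(P||Q) = Σ p(x) log(p(x)/q(x))
Term by term:
  x=0: 1/12 × log_10[(1/12)/(1/4)] = -0.0398
  x=1: 1/4 × log_10[(1/4)/(1/4)] = 0.0000
  x=2: 1/12 × log_10[(1/12)/(1/8)] = -0.0147
  x=3: 5/12 × log_10[(5/12)/(1/8)] = 0.2179
  x=4: 1/6 × log_10[(1/6)/(1/4)] = -0.0293
D_KL(P||Q) = 0.1341 dits

D_KL(P||Q) = 0.1341 ≥ 0 ✓

This non-negativity is a fundamental property: relative entropy cannot be negative because it measures how different Q is from P.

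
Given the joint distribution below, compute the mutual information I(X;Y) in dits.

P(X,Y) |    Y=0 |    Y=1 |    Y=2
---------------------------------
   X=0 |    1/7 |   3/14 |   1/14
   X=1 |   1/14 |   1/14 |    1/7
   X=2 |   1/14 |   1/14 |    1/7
0.0286 dits

Mutual information: I(X;Y) = H(X) + H(Y) - H(X,Y)

Marginals:
P(X) = (3/7, 2/7, 2/7), H(X) = 0.4686 dits
P(Y) = (2/7, 5/14, 5/14), H(Y) = 0.4748 dits

Joint entropy: H(X,Y) = 0.9149 dits

I(X;Y) = 0.4686 + 0.4748 - 0.9149 = 0.0286 dits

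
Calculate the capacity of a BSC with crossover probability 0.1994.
0.2793 bits

For a binary symmetric channel (BSC) with error probability p:
Capacity C = 1 - H(p) bits per symbol

where H(p) = -p log₂(p) - (1-p) log₂(1-p) is the binary entropy function.

H(0.1994) = 0.7207 bits
C = 1 - 0.7207 = 0.2793 bits per symbol

This means we can reliably transmit up to 0.2793 bits of information per channel use.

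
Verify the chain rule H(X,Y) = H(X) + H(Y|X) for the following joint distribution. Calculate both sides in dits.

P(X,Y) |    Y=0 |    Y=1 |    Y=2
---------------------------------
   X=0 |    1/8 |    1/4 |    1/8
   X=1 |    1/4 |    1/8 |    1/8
H(X,Y) = 0.7526, H(X) = 0.3010, H(Y|X) = 0.4515 (all in dits)

Chain rule: H(X,Y) = H(X) + H(Y|X)

Left side — joint entropy directly:
H(X,Y) = -Σ p(x,y) log p(x,y) = 0.7526 dits

Right side — compute H(Y|X) from the conditional distributions:
P(X) = (1/2, 1/2), so H(X) = 0.3010 dits
H(Y|X) = Σ_x P(X=x) · H(Y|X=x):
  P(Y|X=0) = (1/4, 1/2, 1/4), H(Y|X=0) = 0.4515, weight P(X=0) = 1/2
  P(Y|X=1) = (1/2, 1/4, 1/4), H(Y|X=1) = 0.4515, weight P(X=1) = 1/2
H(Y|X) = 0.4515 dits

H(X) + H(Y|X) = 0.3010 + 0.4515 = 0.7526 dits

Both sides equal 0.7526 dits. ✓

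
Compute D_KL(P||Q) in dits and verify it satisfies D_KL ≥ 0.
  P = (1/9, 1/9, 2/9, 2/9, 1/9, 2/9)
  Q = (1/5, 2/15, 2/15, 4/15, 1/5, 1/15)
0.0824 dits

KL divergence satisfies the Gibbs inequality: D_KL(P||Q) ≥ 0 for all distributions P, Q.

D_KL(P||Q) = Σ p(x) log(p(x)/q(x))
Term by term:
  x=0: 1/9 × log_10[(1/9)/(1/5)] = -0.0284
  x=1: 1/9 × log_10[(1/9)/(2/15)] = -0.0088
  x=2: 2/9 × log_10[(2/9)/(2/15)] = 0.0493
  x=3: 2/9 × log_10[(2/9)/(4/15)] = -0.0176
  x=4: 1/9 × log_10[(1/9)/(1/5)] = -0.0284
  x=5: 2/9 × log_10[(2/9)/(1/15)] = 0.1162
D_KL(P||Q) = 0.0824 dits

D_KL(P||Q) = 0.0824 ≥ 0 ✓

This non-negativity is a fundamental property: relative entropy cannot be negative because it measures how different Q is from P.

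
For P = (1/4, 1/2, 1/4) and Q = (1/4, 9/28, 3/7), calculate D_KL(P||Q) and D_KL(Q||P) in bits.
D_KL(P||Q) = 0.1243, D_KL(Q||P) = 0.1284

KL divergence is not symmetric: D_KL(P||Q) ≠ D_KL(Q||P) in general.

D_KL(P||Q) = 0.1243 bits
D_KL(Q||P) = 0.1284 bits

No, they are not equal!

This asymmetry is why KL divergence is not a true distance metric.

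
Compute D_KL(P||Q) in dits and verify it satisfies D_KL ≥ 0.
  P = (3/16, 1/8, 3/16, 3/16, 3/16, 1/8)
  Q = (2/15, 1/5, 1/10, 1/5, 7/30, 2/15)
0.0269 dits

KL divergence satisfies the Gibbs inequality: D_KL(P||Q) ≥ 0 for all distributions P, Q.

D_KL(P||Q) = Σ p(x) log(p(x)/q(x))
Term by term:
  x=0: 3/16 × log_10[(3/16)/(2/15)] = 0.0278
  x=1: 1/8 × log_10[(1/8)/(1/5)] = -0.0255
  x=2: 3/16 × log_10[(3/16)/(1/10)] = 0.0512
  x=3: 3/16 × log_10[(3/16)/(1/5)] = -0.0053
  x=4: 3/16 × log_10[(3/16)/(7/30)] = -0.0178
  x=5: 1/8 × log_10[(1/8)/(2/15)] = -0.0035
D_KL(P||Q) = 0.0269 dits

D_KL(P||Q) = 0.0269 ≥ 0 ✓

This non-negativity is a fundamental property: relative entropy cannot be negative because it measures how different Q is from P.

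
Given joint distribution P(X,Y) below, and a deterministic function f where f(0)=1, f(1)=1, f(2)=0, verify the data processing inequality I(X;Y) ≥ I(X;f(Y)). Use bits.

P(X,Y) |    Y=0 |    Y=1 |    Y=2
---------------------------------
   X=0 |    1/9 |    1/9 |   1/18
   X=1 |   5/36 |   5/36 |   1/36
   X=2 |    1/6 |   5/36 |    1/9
I(X;Y) = 0.0284, I(X;f(Y)) = 0.0273, inequality holds: 0.0284 ≥ 0.0273

Data Processing Inequality: For any Markov chain X → Y → Z, we have I(X;Y) ≥ I(X;Z).

Here Z = f(Y) is a deterministic function of Y, forming X → Y → Z.

Original I(X;Y) = 0.0284 bits

After applying f:
P(X,Z) where Z=f(Y):
- P(X,Z=0) = P(X,Y=2)
- P(X,Z=1) = P(X,Y=0) + P(X,Y=1)

I(X;Z) = I(X;f(Y)) = 0.0273 bits

Verification: 0.0284 ≥ 0.0273 ✓

Information cannot be created by processing; the function f can only lose information about X.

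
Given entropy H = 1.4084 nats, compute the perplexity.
4.0894

Perplexity is e^H (or exp(H) for natural log).

H = 1.4084 nats
Perplexity = e^1.4084 = 4.0894

Interpretation: The model's uncertainty is equivalent to choosing uniformly among 4.1 options.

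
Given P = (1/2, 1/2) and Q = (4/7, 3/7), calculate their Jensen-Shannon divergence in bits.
0.0037 bits

Jensen-Shannon divergence is:
JSD(P||Q) = 0.5 × D_KL(P||M) + 0.5 × D_KL(Q||M)
where M = 0.5 × (P + Q) is the mixture distribution.

M = 0.5 × (1/2, 1/2) + 0.5 × (4/7, 3/7) = (15/28, 13/28)

D_KL(P||M) = 0.0037 bits
D_KL(Q||M) = 0.0037 bits

JSD(P||Q) = 0.5 × 0.0037 + 0.5 × 0.0037 = 0.0037 bits

Unlike KL divergence, JSD is symmetric and bounded: 0 ≤ JSD ≤ log(2).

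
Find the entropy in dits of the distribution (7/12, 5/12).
0.2950 dits

Shannon entropy is H(X) = -Σ p(x) log p(x).

For P = (7/12, 5/12):
H = -7/12 × log_10(7/12) -5/12 × log_10(5/12)
H = 0.2950 dits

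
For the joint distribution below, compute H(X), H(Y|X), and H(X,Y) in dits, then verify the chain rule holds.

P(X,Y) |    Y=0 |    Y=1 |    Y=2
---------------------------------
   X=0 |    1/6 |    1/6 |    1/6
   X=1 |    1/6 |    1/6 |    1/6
H(X,Y) = 0.7782, H(X) = 0.3010, H(Y|X) = 0.4771 (all in dits)

Chain rule: H(X,Y) = H(X) + H(Y|X)

Left side — joint entropy directly:
H(X,Y) = -Σ p(x,y) log p(x,y) = 0.7782 dits

Right side — compute H(Y|X) from the conditional distributions:
P(X) = (1/2, 1/2), so H(X) = 0.3010 dits
H(Y|X) = Σ_x P(X=x) · H(Y|X=x):
  P(Y|X=0) = (1/3, 1/3, 1/3), H(Y|X=0) = 0.4771, weight P(X=0) = 1/2
  P(Y|X=1) = (1/3, 1/3, 1/3), H(Y|X=1) = 0.4771, weight P(X=1) = 1/2
H(Y|X) = 0.4771 dits

H(X) + H(Y|X) = 0.3010 + 0.4771 = 0.7782 dits

Both sides equal 0.7782 dits. ✓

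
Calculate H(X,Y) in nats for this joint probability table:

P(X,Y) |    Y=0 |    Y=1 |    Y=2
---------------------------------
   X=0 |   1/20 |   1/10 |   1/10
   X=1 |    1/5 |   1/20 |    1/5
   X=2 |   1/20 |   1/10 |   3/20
2.0685 nats

Joint entropy is H(X,Y) = -Σ_{x,y} p(x,y) log p(x,y).

Summing over all non-zero entries:
H(X,Y) = -[1/20·log_e(1/20) + 1/10·log_e(1/10) + 1/10·log_e(1/10) + 1/5·log_e(1/5) + 1/20·log_e(1/20) + 1/5·log_e(1/5) + 1/20·log_e(1/20) + 1/10·log_e(1/10) + 3/20·log_e(3/20)]
H(X,Y) = 2.0685 nats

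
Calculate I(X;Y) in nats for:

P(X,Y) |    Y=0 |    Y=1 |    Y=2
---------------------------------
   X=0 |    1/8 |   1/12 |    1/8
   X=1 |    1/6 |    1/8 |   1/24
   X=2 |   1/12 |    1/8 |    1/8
0.0472 nats

Mutual information: I(X;Y) = H(X) + H(Y) - H(X,Y)

Marginals:
P(X) = (1/3, 1/3, 1/3), H(X) = 1.0986 nats
P(Y) = (3/8, 1/3, 7/24), H(Y) = 1.0934 nats

Joint entropy: H(X,Y) = 2.1448 nats

I(X;Y) = 1.0986 + 1.0934 - 2.1448 = 0.0472 nats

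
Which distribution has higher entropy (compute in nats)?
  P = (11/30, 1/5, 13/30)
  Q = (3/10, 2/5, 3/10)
Q

Computing entropies in nats:
H(P) = 1.0521
H(Q) = 1.0889

Distribution Q has higher entropy.

Intuition: The distribution closer to uniform (more spread out) has higher entropy.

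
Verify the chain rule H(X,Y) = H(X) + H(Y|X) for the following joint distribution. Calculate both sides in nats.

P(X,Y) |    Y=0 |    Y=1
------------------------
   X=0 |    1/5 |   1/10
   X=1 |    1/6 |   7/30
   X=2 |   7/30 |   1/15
H(X,Y) = 1.7104, H(X) = 1.0889, H(Y|X) = 0.6215 (all in nats)

Chain rule: H(X,Y) = H(X) + H(Y|X)

Left side — joint entropy directly:
H(X,Y) = -Σ p(x,y) log p(x,y) = 1.7104 nats

Right side — compute H(Y|X) from the conditional distributions:
P(X) = (3/10, 2/5, 3/10), so H(X) = 1.0889 nats
H(Y|X) = Σ_x P(X=x) · H(Y|X=x):
  P(Y|X=0) = (2/3, 1/3), H(Y|X=0) = 0.6365, weight P(X=0) = 3/10
  P(Y|X=1) = (5/12, 7/12), H(Y|X=1) = 0.6792, weight P(X=1) = 2/5
  P(Y|X=2) = (7/9, 2/9), H(Y|X=2) = 0.5297, weight P(X=2) = 3/10
H(Y|X) = 0.6215 nats

H(X) + H(Y|X) = 1.0889 + 0.6215 = 1.7104 nats

Both sides equal 1.7104 nats. ✓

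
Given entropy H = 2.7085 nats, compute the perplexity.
15.0067

Perplexity is e^H (or exp(H) for natural log).

H = 2.7085 nats
Perplexity = e^2.7085 = 15.0067

Interpretation: The model's uncertainty is equivalent to choosing uniformly among 15.0 options.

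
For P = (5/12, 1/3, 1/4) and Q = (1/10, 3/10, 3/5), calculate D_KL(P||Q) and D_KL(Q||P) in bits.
D_KL(P||Q) = 0.5928, D_KL(Q||P) = 0.5063

KL divergence is not symmetric: D_KL(P||Q) ≠ D_KL(Q||P) in general.

D_KL(P||Q) = 0.5928 bits
D_KL(Q||P) = 0.5063 bits

No, they are not equal!

This asymmetry is why KL divergence is not a true distance metric.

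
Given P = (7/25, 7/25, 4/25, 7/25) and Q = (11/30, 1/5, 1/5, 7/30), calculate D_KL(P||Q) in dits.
0.0148 dits

KL divergence: D_KL(P||Q) = Σ p(x) log(p(x)/q(x))

Computing term by term:
  x=0: 7/25 × log_10[(7/25)/(11/30)] = 7/25 × -0.1171 = -0.0328
  x=1: 7/25 × log_10[(7/25)/(1/5)] = 7/25 × 0.1461 = 0.0409
  x=2: 4/25 × log_10[(4/25)/(1/5)] = 4/25 × -0.0969 = -0.0155
  x=3: 7/25 × log_10[(7/25)/(7/30)] = 7/25 × 0.0792 = 0.0222

D_KL(P||Q) = 0.0148 dits

Note: KL divergence is always non-negative and equals 0 iff P = Q.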